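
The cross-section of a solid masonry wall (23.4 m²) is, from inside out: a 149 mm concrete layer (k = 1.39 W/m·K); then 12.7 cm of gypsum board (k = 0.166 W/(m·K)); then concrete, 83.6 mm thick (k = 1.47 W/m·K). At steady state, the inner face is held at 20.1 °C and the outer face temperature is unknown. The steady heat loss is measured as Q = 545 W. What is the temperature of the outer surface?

Series resistances:
  R_concrete = L/(kA) = 0.149/(1.39·23.4) = 0.004581 K/W
  R_gypsum board = L/(kA) = 0.127/(0.166·23.4) = 0.03269 K/W
  R_concrete = L/(kA) = 0.0836/(1.47·23.4) = 0.002430 K/W
ΣR = 0.03971 K/W
ΔT = Q·ΣR = 545 × 0.03971 = 21.64 K
Heat flows outward, so T_out = T_in − ΔT = 20.1 − 21.64 = -1.54 °C

T_out = -1.54 °C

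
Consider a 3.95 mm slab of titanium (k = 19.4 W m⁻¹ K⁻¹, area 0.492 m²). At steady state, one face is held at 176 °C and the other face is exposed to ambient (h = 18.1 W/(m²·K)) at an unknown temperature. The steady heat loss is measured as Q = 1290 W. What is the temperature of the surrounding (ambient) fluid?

Sum the resistances:
  R_titanium = L/(kA) = 0.00395/(19.4·0.492) = 4.138×10^-4 K/W
  R_conv,out = 1/(hA) = 1/(18.1·0.492) = 0.1123 K/W
ΣR = 0.1127 K/W
ΔT = Q·ΣR = 1290 × 0.1127 = 145.4 K
Heat flows outward, so T_out = T_in − ΔT = 176 − 145.4 = 30.6 °C

T_out = 30.6 °C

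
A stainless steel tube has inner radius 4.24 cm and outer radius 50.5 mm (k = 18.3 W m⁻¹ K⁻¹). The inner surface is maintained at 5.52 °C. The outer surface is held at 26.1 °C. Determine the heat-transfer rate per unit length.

Q' = 13.5 kW/m

Q' = 2πk·ΔT/ln(r₂/r₁) = 2π × 18.3 × 20.58 / ln(0.0505/0.0424) = 13500 W/m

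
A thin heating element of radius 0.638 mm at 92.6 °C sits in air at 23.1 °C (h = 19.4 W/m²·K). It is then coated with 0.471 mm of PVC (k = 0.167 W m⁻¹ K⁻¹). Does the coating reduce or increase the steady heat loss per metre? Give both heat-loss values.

Critical radius for a cylinder: r_cr = k/h = 0.00861 m = 0.861 cm.
Outer radius after coating: r₂ = 6.38×10^-4 + 4.71×10^-4 = 0.001109 m.
Since r₁ < r_cr and r₂ ≤ r_cr, the coating moves toward the maximum at r_cr — heat loss rises.
Bare: R = 1/(2πr₁h) = 12.86 m·K/W; Q = 69.5/12.86 = 5.40 W/m.
Coated: R = R_cond + R_conv = 7.924 m·K/W; Q = 69.5/7.924 = 8.77 W/m.

increases: 5.40 → 8.77 W/m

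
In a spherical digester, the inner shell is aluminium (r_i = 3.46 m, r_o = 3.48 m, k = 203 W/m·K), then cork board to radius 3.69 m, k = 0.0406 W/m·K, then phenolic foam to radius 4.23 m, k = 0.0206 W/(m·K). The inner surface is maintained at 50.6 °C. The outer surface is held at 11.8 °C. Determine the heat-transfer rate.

Treat each layer as a resistance in series:
  R_aluminium = (1/3.46 − 1/3.48)/(4πk) = 0.001661/(4π·203) = 6.511×10^-7 K/W
  R_cork board = (1/3.48 − 1/3.69)/(4πk) = 0.01635/(4π·0.0406) = 0.03205 K/W
  R_phenolic foam = (1/3.69 − 1/4.23)/(4πk) = 0.03460/(4π·0.0206) = 0.1336 K/W
ΣR = 6.511×10^-7 + 0.03205 + 0.1336 = 0.1657 K/W
Q = ΔT/ΣR = (50.6 °C − 11.8 °C)/0.1657 = 234 W

Q = 234 W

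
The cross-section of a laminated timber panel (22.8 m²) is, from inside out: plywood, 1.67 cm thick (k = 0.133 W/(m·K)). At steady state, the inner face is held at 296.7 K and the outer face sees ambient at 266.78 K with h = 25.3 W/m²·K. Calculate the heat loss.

Q = 4.13 kW

Series thermal resistances, inner to outer:
  R_plywood = L/(kA) = 0.0167/(0.133·22.8) = 0.005507 K/W
  R_conv,out = 1/(hA) = 1/(25.3·22.8) = 0.001734 K/W
ΣR = 0.005507 + 0.001734 = 0.007241 K/W
Q = ΔT/ΣR = (296.7 K − 266.78 K)/0.007241 = 4130 W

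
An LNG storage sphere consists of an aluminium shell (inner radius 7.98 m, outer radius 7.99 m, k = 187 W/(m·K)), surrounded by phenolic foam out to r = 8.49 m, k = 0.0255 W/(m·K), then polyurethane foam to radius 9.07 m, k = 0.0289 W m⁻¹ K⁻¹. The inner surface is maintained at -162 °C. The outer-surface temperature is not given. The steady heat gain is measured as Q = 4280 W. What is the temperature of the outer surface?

Series resistances:
  R_aluminium = (1/7.98 − 1/7.99)/(4πk) = 1.568×10^-4/(4π·187) = 6.674×10^-8 K/W
  R_phenolic foam = (1/7.99 − 1/8.49)/(4πk) = 0.007371/(4π·0.0255) = 0.02300 K/W
  R_polyurethane foam = (1/8.49 − 1/9.07)/(4πk) = 0.007532/(4π·0.0289) = 0.02074 K/W
ΣR = 0.04374 K/W
ΔT = Q·ΣR = 4280 × 0.04374 = 187.2 K
Heat flows inward, so T_out = T_in + ΔT = -162 + 187.2 = 25.2 °C

T_out = 25.2 °C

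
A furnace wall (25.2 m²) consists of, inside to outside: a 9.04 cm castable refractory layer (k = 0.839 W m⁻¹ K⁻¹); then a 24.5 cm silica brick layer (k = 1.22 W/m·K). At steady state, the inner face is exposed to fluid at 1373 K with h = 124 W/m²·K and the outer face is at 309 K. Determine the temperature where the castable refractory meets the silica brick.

Treat each layer as a resistance in series:
  R_conv,in = 1/(hA) = 1/(124·25.2) = 3.200×10^-4 K/W
  R_castable refractory = L/(kA) = 0.0904/(0.839·25.2) = 0.004276 K/W
  R_silica brick = L/(kA) = 0.245/(1.22·25.2) = 0.007969 K/W
ΣR = 3.200×10^-4 + 0.004276 + 0.007969 = 0.01257 K/W
Q = ΔT/ΣR = (1373 K − 309 K)/0.01257 = 84650 W
From the inner boundary to the castable refractory/silica brick interface, ΣR_partial = 0.004596 K/W.
T_interface = T_in − Q·ΣR_partial = 1373 K − (84650)(0.004596) = 984 K

T = 984 K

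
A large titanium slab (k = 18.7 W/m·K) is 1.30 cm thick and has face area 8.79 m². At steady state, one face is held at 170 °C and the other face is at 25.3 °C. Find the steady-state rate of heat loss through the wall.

Q = 1830 kW

Q = kA·ΔT/L = 18.7 × 8.79 × |170 °C − 25.3 °C| / 0.0130 = 1.83×10^6 W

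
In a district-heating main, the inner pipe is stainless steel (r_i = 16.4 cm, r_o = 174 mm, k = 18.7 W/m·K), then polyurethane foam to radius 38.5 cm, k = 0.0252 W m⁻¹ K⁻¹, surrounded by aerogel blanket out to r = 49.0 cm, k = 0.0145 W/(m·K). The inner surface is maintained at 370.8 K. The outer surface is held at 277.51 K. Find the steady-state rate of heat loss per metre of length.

Q' = 12.2 W/m

Series thermal resistances, inner to outer:
  R'_stainless steel = ln(0.174/0.164)/(2πk) = 0.05919/(2π·18.7) = 5.038×10^-4 m·K/W
  R'_polyurethane foam = ln(0.385/0.174)/(2πk) = 0.7942/(2π·0.0252) = 5.016 m·K/W
  R'_aerogel blanket = ln(0.490/0.385)/(2πk) = 0.2412/(2π·0.0145) = 2.647 m·K/W
ΣR = 5.038×10^-4 + 5.016 + 2.647 = 7.664 m·K/W
Q' = ΔT/ΣR = (370.8 K − 277.51 K)/7.664 = 12.2 W/m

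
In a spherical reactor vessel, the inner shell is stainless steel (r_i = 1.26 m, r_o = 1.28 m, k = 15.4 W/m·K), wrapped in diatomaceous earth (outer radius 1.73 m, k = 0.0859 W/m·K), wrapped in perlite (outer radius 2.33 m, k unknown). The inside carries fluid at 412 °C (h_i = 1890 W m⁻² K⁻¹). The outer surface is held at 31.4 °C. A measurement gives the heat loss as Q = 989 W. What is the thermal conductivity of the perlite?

ΣR = ΔT/Q = |412 − 31.4|/989 = 0.3848 K/W
Known resistances:
  R_conv,in = 1/(4πr²h) = 1/(4π·1.26²·1890) = 2.652×10^-5 K/W
  R_stainless steel = (1/1.26 − 1/1.28)/(4πk) = 0.01240/(4π·15.4) = 6.408×10^-5 K/W
  R_diatomaceous earth = (1/1.28 − 1/1.73)/(4πk) = 0.2032/(4π·0.0859) = 0.1883 K/W
R_perlite = ΣR − ΣR_known = 0.3848 − 0.1884 = 0.1964 K/W
(1/r₁−1/r₂)/(4πk) = 0.1964 ⇒ k = 0.1489/(4π·0.1964) = 0.0603 W/m·K

k = 0.0603 W/m·K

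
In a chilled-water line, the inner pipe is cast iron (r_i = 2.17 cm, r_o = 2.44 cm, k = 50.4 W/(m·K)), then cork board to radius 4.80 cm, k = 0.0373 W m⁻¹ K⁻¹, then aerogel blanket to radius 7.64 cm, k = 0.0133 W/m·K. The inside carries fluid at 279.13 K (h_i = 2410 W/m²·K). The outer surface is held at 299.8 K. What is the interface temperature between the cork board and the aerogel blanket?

Resistance network (inner→outer):
  R'_conv,in = 1/(2πr h) = 1/(2π·0.0217·2410) = 0.003043 m·K/W
  R'_cast iron = ln(0.0244/0.0217)/(2πk) = 0.1173/(2π·50.4) = 3.703×10^-4 m·K/W
  R'_cork board = ln(0.0480/0.0244)/(2πk) = 0.6766/(2π·0.0373) = 2.887 m·K/W
  R'_aerogel blanket = ln(0.0764/0.0480)/(2πk) = 0.4648/(2π·0.0133) = 5.562 m·K/W
ΣR = 0.003043 + 3.703×10^-4 + 2.887 + 5.562 = 8.452 m·K/W
Q' = ΔT/ΣR = (279.13 K − 299.8 K)/8.452 = -2.446 W/m
From the inner boundary to the cork board/aerogel blanket interface, ΣR_partial = 2.890 m·K/W.
T_interface = T_in − Q'·ΣR_partial = 279.13 K − (-2.446)(2.890) = 286.2 K

T = 286.2 K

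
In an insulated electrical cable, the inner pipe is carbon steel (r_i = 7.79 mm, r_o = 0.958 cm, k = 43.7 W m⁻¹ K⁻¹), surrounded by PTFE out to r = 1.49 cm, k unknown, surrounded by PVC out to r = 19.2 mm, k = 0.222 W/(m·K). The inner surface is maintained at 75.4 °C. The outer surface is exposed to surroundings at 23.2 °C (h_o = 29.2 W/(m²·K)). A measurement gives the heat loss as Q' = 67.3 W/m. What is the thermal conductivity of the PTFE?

ΣR = ΔT/Q' = |75.4 − 23.2|/67.3 = 0.7756 m·K/W
Known resistances:
  R'_carbon steel = ln(0.00958/0.00779)/(2πk) = 0.2068/(2π·43.7) = 7.533×10^-4 m·K/W
  R'_PVC = ln(0.0192/0.0149)/(2πk) = 0.2535/(2π·0.222) = 0.1818 m·K/W
  R'_conv,out = 1/(2πr h) = 1/(2π·0.0192·29.2) = 0.2839 m·K/W
R_PTFE = ΣR − ΣR_known = 0.7756 − 0.4665 = 0.3091 m·K/W
ln(r₂/r₁)/(2πk) = 0.3091 ⇒ k = 0.4417/(2π·0.3091) = 0.227 W/m·K

k = 0.227 W/m·K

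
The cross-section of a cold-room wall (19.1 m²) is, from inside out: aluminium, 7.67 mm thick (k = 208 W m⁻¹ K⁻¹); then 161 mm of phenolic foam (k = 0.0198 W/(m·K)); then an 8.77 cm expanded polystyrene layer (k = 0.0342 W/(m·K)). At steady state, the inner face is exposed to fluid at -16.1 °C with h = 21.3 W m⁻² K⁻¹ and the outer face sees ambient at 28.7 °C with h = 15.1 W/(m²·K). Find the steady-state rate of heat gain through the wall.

Q = 79.2 W

Treat each layer as a resistance in series:
  R_conv,in = 1/(hA) = 1/(21.3·19.1) = 0.002458 K/W
  R_aluminium = L/(kA) = 0.00767/(208·19.1) = 1.931×10^-6 K/W
  R_phenolic foam = L/(kA) = 0.161/(0.0198·19.1) = 0.4257 K/W
  R_expanded polystyrene = L/(kA) = 0.0877/(0.0342·19.1) = 0.1343 K/W
  R_conv,out = 1/(hA) = 1/(15.1·19.1) = 0.003467 K/W
ΣR = 0.002458 + 1.931×10^-6 + 0.4257 + 0.1343 + 0.003467 = 0.5659 K/W
Q = ΔT/ΣR = (-16.1 °C − 28.7 °C)/0.5659 = -79.2 W
(Negative Q ⇒ heat flows inward; heat gain = 79.2 W.)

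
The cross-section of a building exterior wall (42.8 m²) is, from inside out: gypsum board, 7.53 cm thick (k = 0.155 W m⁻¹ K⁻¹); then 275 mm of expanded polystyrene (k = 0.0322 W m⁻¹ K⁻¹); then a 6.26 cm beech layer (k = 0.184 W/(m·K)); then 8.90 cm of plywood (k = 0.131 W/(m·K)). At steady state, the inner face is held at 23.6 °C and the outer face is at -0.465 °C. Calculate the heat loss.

Series thermal resistances, inner to outer:
  R_gypsum board = L/(kA) = 0.0753/(0.155·42.8) = 0.01135 K/W
  R_expanded polystyrene = L/(kA) = 0.275/(0.0322·42.8) = 0.1995 K/W
  R_beech = L/(kA) = 0.0626/(0.184·42.8) = 0.007949 K/W
  R_plywood = L/(kA) = 0.0890/(0.131·42.8) = 0.01587 K/W
ΣR = 0.01135 + 0.1995 + 0.007949 + 0.01587 = 0.2347 K/W
Q = ΔT/ΣR = (23.6 °C − -0.465 °C)/0.2347 = 103 W

Q = 103 W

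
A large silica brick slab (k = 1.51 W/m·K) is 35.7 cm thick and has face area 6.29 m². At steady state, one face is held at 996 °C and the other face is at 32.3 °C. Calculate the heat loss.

Q = kA·ΔT/L = 1.51 × 6.29 × |996 °C − 32.3 °C| / 0.357 = 25600 W

Q = 25600 W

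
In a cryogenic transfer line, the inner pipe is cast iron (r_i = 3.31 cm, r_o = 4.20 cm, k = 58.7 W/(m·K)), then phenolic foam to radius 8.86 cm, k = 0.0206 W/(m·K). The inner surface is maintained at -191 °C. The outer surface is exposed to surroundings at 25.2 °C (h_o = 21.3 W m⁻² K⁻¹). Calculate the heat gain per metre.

Q' = 36.9 W/m

Treat each layer as a resistance in series:
  R'_cast iron = ln(0.0420/0.0331)/(2πk) = 0.2381/(2π·58.7) = 6.457×10^-4 m·K/W
  R'_phenolic foam = ln(0.0886/0.0420)/(2πk) = 0.7465/(2π·0.0206) = 5.767 m·K/W
  R'_conv,out = 1/(2πr h) = 1/(2π·0.0886·21.3) = 0.08433 m·K/W
ΣR = 6.457×10^-4 + 5.767 + 0.08433 = 5.852 m·K/W
Q' = ΔT/ΣR = (-191 °C − 25.2 °C)/5.852 = -36.9 W/m
(Negative Q' ⇒ heat flows inward; heat gain = 36.9 W/m.)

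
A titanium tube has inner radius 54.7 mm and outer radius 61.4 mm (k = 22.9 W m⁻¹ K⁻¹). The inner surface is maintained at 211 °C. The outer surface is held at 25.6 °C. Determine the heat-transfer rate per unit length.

Q' = 2πk·ΔT/ln(r₂/r₁) = 2π × 22.9 × 185.4 / ln(0.0614/0.0547) = 2.31×10^5 W/m

Q' = 231 kW/m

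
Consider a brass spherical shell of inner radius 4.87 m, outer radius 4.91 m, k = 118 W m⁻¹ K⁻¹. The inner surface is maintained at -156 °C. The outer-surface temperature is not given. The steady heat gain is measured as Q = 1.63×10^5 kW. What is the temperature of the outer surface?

T_out = 27.9 °C

Sum the resistances:
  R_brass = (1/4.87 − 1/4.91)/(4πk) = 0.001673/(4π·118) = 1.128×10^-6 K/W
ΣR = 1.128×10^-6 K/W
ΔT = Q·ΣR = 1.63×10^8 × 1.128×10^-6 = 183.9 K
Heat flows inward, so T_out = T_in + ΔT = -156 + 183.9 = 27.9 °C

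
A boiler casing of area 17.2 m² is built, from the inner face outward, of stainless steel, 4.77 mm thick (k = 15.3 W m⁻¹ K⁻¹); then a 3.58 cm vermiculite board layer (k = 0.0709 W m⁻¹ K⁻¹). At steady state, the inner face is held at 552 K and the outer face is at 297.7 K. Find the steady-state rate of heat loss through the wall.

Treat each layer as a resistance in series:
  R_stainless steel = L/(kA) = 0.00477/(15.3·17.2) = 1.813×10^-5 K/W
  R_vermiculite board = L/(kA) = 0.0358/(0.0709·17.2) = 0.02936 K/W
ΣR = 1.813×10^-5 + 0.02936 = 0.02938 K/W
Q = ΔT/ΣR = (552 K − 297.7 K)/0.02938 = 8660 W

Q = 8660 W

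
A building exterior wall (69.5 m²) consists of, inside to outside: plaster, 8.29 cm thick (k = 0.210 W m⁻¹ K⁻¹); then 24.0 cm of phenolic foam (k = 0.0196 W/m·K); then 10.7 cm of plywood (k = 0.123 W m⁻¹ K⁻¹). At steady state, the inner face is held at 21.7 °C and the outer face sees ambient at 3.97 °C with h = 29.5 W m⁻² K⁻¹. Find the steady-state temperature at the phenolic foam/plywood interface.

Resistance network (inner→outer):
  R_plaster = L/(kA) = 0.0829/(0.210·69.5) = 0.005680 K/W
  R_phenolic foam = L/(kA) = 0.240/(0.0196·69.5) = 0.1762 K/W
  R_plywood = L/(kA) = 0.107/(0.123·69.5) = 0.01252 K/W
  R_conv,out = 1/(hA) = 1/(29.5·69.5) = 4.877×10^-4 K/W
ΣR = 0.005680 + 0.1762 + 0.01252 + 4.877×10^-4 = 0.1949 K/W
Q = ΔT/ΣR = (21.7 °C − 3.97 °C)/0.1949 = 90.97 W
From the inner boundary to the phenolic foam/plywood interface, ΣR_partial = 0.1819 K/W.
T_interface = T_in − Q·ΣR_partial = 21.7 °C − (90.97)(0.1819) = 5.15 °C

T = 5.15 °C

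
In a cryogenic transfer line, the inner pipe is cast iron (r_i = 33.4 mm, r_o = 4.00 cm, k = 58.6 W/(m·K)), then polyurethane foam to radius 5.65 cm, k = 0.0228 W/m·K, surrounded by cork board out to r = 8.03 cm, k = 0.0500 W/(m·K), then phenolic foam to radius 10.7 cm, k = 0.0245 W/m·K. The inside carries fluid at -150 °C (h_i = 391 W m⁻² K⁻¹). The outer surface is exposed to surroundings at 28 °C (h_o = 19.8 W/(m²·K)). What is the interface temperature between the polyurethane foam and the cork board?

T = -71.3 °C

Treat each layer as a resistance in series:
  R'_conv,in = 1/(2πr h) = 1/(2π·0.0334·391) = 0.01219 m·K/W
  R'_cast iron = ln(0.0400/0.0334)/(2πk) = 0.1803/(2π·58.6) = 4.898×10^-4 m·K/W
  R'_polyurethane foam = ln(0.0565/0.0400)/(2πk) = 0.3454/(2π·0.0228) = 2.411 m·K/W
  R'_cork board = ln(0.0803/0.0565)/(2πk) = 0.3515/(2π·0.0500) = 1.119 m·K/W
  R'_phenolic foam = ln(0.107/0.0803)/(2πk) = 0.2871/(2π·0.0245) = 1.865 m·K/W
  R'_conv,out = 1/(2πr h) = 1/(2π·0.107·19.8) = 0.07512 m·K/W
ΣR = 0.01219 + 4.898×10^-4 + 2.411 + 1.119 + 1.865 + 0.07512 = 5.483 m·K/W
Q' = ΔT/ΣR = (-150 °C − 28 °C)/5.483 = -32.46 W/m
From the inner boundary to the polyurethane foam/cork board interface, ΣR_partial = 2.424 m·K/W.
T_interface = T_in − Q'·ΣR_partial = -150 °C − (-32.46)(2.424) = -71.3 °C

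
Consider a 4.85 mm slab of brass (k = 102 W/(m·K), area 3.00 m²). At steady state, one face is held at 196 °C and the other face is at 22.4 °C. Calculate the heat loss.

Q = kA·ΔT/L = 102 × 3.00 × |196 °C − 22.4 °C| / 0.00485 = 1.10×10^7 W

Q = 11000 kW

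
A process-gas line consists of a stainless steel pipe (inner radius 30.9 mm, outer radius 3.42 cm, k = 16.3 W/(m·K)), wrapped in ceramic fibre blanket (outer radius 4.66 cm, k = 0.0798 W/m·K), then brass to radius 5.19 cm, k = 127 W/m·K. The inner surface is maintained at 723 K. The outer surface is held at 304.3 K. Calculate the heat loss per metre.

Q' = 677 W/m

Series thermal resistances, inner to outer:
  R'_stainless steel = ln(0.0342/0.0309)/(2πk) = 0.1015/(2π·16.3) = 9.908×10^-4 m·K/W
  R'_ceramic fibre blanket = ln(0.0466/0.0342)/(2πk) = 0.3094/(2π·0.0798) = 0.6170 m·K/W
  R'_brass = ln(0.0519/0.0466)/(2πk) = 0.1077/(2π·127) = 1.350×10^-4 m·K/W
ΣR = 9.908×10^-4 + 0.6170 + 1.350×10^-4 = 0.6181 m·K/W
Q' = ΔT/ΣR = (723 K − 304.3 K)/0.6181 = 677 W/m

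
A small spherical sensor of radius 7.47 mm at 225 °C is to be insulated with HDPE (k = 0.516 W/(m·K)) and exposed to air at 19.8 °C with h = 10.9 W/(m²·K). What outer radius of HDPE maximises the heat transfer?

r_cr = 9.47 cm

For a sphere, r_cr = 2k_ins/h = 2·0.516/10.9 = 0.0947 m = 9.47 cm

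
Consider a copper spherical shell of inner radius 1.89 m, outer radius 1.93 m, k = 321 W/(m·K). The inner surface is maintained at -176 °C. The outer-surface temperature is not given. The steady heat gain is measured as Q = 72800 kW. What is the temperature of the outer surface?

T_out = 21.9 °C

Series resistances:
  R_copper = (1/1.89 − 1/1.93)/(4πk) = 0.01097/(4π·321) = 2.718×10^-6 K/W
ΣR = 2.718×10^-6 K/W
ΔT = Q·ΣR = 7.28×10^7 × 2.718×10^-6 = 197.9 K
Heat flows inward, so T_out = T_in + ΔT = -176 + 197.9 = 21.9 °C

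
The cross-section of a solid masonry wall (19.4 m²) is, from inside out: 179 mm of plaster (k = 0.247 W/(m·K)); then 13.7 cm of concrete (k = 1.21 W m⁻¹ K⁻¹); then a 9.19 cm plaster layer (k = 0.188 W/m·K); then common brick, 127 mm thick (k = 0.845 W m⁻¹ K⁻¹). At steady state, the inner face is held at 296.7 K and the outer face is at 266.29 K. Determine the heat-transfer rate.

Q = 399 W

Series thermal resistances, inner to outer:
  R_plaster = L/(kA) = 0.179/(0.247·19.4) = 0.03736 K/W
  R_concrete = L/(kA) = 0.137/(1.21·19.4) = 0.005836 K/W
  R_plaster = L/(kA) = 0.0919/(0.188·19.4) = 0.02520 K/W
  R_common brick = L/(kA) = 0.127/(0.845·19.4) = 0.007747 K/W
ΣR = 0.03736 + 0.005836 + 0.02520 + 0.007747 = 0.07614 K/W
Q = ΔT/ΣR = (296.7 K − 266.29 K)/0.07614 = 399 W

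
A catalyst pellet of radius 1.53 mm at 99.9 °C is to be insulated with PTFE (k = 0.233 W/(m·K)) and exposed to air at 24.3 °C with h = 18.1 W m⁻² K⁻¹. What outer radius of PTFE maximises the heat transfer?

r_cr = 2.57 cm

For a sphere, r_cr = 2k_ins/h = 2·0.233/18.1 = 0.0257 m = 2.57 cm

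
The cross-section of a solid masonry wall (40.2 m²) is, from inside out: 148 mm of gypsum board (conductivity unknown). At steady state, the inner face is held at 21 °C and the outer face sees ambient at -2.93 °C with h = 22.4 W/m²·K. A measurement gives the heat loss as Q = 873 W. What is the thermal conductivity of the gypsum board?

ΣR = ΔT/Q = |21 − -2.93|/873 = 0.02741 K/W
Known resistances:
  R_conv,out = 1/(hA) = 1/(22.4·40.2) = 0.001111 K/W
R_gypsum board = ΣR − ΣR_known = 0.02741 − 0.001111 = 0.02630 K/W
L/(kA) = 0.02630 ⇒ k = 0.148/(0.02630·40.2) = 0.140 W/m·K

k = 0.140 W/m·K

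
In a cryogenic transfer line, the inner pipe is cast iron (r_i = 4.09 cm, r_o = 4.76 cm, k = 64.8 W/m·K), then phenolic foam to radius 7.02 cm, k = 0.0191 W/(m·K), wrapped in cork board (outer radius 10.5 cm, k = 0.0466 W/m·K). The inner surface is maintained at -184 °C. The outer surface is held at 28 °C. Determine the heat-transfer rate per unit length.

Resistance network (inner→outer):
  R'_cast iron = ln(0.0476/0.0409)/(2πk) = 0.1517/(2π·64.8) = 3.726×10^-4 m·K/W
  R'_phenolic foam = ln(0.0702/0.0476)/(2πk) = 0.3885/(2π·0.0191) = 3.237 m·K/W
  R'_cork board = ln(0.105/0.0702)/(2πk) = 0.4026/(2π·0.0466) = 1.375 m·K/W
ΣR = 3.726×10^-4 + 3.237 + 1.375 = 4.612 m·K/W
Q' = ΔT/ΣR = (-184 °C − 28 °C)/4.612 = -46.0 W/m
(Negative Q' ⇒ heat flows inward; heat gain = 46.0 W/m.)

Q' = 46.0 W/m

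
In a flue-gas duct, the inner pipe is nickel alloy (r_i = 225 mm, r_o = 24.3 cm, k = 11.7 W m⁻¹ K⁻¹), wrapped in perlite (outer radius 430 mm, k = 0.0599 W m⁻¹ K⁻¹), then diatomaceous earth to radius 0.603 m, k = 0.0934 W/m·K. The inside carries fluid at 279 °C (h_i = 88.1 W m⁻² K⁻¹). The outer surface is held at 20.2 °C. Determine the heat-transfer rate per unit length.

Resistance network (inner→outer):
  R'_conv,in = 1/(2πr h) = 1/(2π·0.225·88.1) = 0.008029 m·K/W
  R'_nickel alloy = ln(0.243/0.225)/(2πk) = 0.07696/(2π·11.7) = 0.001047 m·K/W
  R'_perlite = ln(0.430/0.243)/(2πk) = 0.5707/(2π·0.0599) = 1.516 m·K/W
  R'_diatomaceous earth = ln(0.603/0.430)/(2πk) = 0.3381/(2π·0.0934) = 0.5762 m·K/W
ΣR = 0.008029 + 0.001047 + 1.516 + 0.5762 = 2.101 m·K/W
Q' = ΔT/ΣR = (279 °C − 20.2 °C)/2.101 = 123 W/m

Q' = 123 W/m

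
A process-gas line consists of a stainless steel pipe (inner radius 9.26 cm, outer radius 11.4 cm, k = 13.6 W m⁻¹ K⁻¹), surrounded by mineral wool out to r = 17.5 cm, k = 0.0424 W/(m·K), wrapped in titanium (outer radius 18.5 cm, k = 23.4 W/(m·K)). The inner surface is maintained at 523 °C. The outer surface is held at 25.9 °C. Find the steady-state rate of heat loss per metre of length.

Resistance network (inner→outer):
  R'_stainless steel = ln(0.114/0.0926)/(2πk) = 0.2079/(2π·13.6) = 0.002433 m·K/W
  R'_mineral wool = ln(0.175/0.114)/(2πk) = 0.4286/(2π·0.0424) = 1.609 m·K/W
  R'_titanium = ln(0.185/0.175)/(2πk) = 0.05557/(2π·23.4) = 3.780×10^-4 m·K/W
ΣR = 0.002433 + 1.609 + 3.780×10^-4 = 1.612 m·K/W
Q' = ΔT/ΣR = (523 °C − 25.9 °C)/1.612 = 308 W/m

Q' = 308 W/m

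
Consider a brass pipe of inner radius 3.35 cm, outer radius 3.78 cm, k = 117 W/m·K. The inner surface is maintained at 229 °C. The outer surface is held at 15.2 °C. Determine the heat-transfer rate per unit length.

Q' = 1300 kW/m

Q' = 2πk·ΔT/ln(r₂/r₁) = 2π × 117 × 213.8 / ln(0.0378/0.0335) = 1.30×10^6 W/m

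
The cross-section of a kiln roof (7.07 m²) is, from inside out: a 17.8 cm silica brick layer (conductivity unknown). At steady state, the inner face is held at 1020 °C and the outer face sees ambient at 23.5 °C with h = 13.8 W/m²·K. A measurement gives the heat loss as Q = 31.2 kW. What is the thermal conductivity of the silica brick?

ΣR = ΔT/Q = |1020 − 23.5|/31200 = 0.03194 K/W
Known resistances:
  R_conv,out = 1/(hA) = 1/(13.8·7.07) = 0.01025 K/W
R_silica brick = ΣR − ΣR_known = 0.03194 − 0.01025 = 0.02169 K/W
L/(kA) = 0.02169 ⇒ k = 0.178/(0.02169·7.07) = 1.16 W/m·K

k = 1.16 W/m·K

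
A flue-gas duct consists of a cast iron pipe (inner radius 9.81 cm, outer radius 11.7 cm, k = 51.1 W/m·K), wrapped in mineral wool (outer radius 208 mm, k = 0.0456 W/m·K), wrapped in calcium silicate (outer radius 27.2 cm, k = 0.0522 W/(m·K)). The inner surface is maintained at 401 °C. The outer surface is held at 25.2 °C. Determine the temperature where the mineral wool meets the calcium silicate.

T = 134 °C

Treat each layer as a resistance in series:
  R'_cast iron = ln(0.117/0.0981)/(2πk) = 0.1762/(2π·51.1) = 5.487×10^-4 m·K/W
  R'_mineral wool = ln(0.208/0.117)/(2πk) = 0.5754/(2π·0.0456) = 2.008 m·K/W
  R'_calcium silicate = ln(0.272/0.208)/(2πk) = 0.2683/(2π·0.0522) = 0.8179 m·K/W
ΣR = 5.487×10^-4 + 2.008 + 0.8179 = 2.826 m·K/W
Q' = ΔT/ΣR = (401 °C − 25.2 °C)/2.826 = 133.0 W/m
From the inner boundary to the mineral wool/calcium silicate interface, ΣR_partial = 2.009 m·K/W.
T_interface = T_in − Q'·ΣR_partial = 401 °C − (133.0)(2.009) = 134 °C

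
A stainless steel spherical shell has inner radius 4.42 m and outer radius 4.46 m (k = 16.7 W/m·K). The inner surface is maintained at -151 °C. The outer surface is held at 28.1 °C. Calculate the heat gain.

Q = 4πk·ΔT/(1/r₁ − 1/r₂) = 4π × 16.7 × 179.1 / (1/4.42 − 1/4.46) = 1.85×10^7 W

Q = 1.85×10^7 W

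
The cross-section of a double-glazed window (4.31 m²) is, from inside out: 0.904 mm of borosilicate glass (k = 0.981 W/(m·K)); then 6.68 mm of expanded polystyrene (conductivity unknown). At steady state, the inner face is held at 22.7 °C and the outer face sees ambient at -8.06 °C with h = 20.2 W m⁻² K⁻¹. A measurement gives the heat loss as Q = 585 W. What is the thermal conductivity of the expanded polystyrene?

ΣR = ΔT/Q = |22.7 − -8.06|/585 = 0.05258 K/W
Known resistances:
  R_borosilicate glass = L/(kA) = 9.04×10^-4/(0.981·4.31) = 2.138×10^-4 K/W
  R_conv,out = 1/(hA) = 1/(20.2·4.31) = 0.01149 K/W
R_expanded polystyrene = ΣR − ΣR_known = 0.05258 − 0.01170 = 0.04088 K/W
L/(kA) = 0.04088 ⇒ k = 0.00668/(0.04088·4.31) = 0.0379 W/m·K

k = 0.0379 W/m·K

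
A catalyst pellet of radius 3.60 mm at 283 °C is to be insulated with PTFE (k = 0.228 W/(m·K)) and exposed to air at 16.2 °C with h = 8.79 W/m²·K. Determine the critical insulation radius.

r_cr = 5.19 cm

For a sphere, r_cr = 2k_ins/h = 2·0.228/8.79 = 0.0519 m = 5.19 cm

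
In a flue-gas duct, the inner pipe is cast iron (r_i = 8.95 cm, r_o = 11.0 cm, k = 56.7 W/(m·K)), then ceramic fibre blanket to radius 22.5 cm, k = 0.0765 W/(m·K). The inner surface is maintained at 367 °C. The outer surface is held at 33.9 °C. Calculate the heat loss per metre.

Series thermal resistances, inner to outer:
  R'_cast iron = ln(0.110/0.0895)/(2πk) = 0.2062/(2π·56.7) = 5.789×10^-4 m·K/W
  R'_ceramic fibre blanket = ln(0.225/0.110)/(2πk) = 0.7156/(2π·0.0765) = 1.489 m·K/W
ΣR = 5.789×10^-4 + 1.489 = 1.490 m·K/W
Q' = ΔT/ΣR = (367 °C − 33.9 °C)/1.490 = 224 W/m

Q' = 224 W/m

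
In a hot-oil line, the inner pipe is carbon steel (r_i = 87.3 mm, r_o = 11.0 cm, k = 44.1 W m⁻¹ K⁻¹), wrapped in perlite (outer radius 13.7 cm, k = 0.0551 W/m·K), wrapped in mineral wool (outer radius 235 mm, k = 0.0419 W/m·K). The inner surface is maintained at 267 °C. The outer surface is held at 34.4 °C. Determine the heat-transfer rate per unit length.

Q' = 86.6 W/m

Treat each layer as a resistance in series:
  R'_carbon steel = ln(0.110/0.0873)/(2πk) = 0.2311/(2π·44.1) = 8.341×10^-4 m·K/W
  R'_perlite = ln(0.137/0.110)/(2πk) = 0.2195/(2π·0.0551) = 0.6340 m·K/W
  R'_mineral wool = ln(0.235/0.137)/(2πk) = 0.5396/(2π·0.0419) = 2.050 m·K/W
ΣR = 8.341×10^-4 + 0.6340 + 2.050 = 2.685 m·K/W
Q' = ΔT/ΣR = (267 °C − 34.4 °C)/2.685 = 86.6 W/m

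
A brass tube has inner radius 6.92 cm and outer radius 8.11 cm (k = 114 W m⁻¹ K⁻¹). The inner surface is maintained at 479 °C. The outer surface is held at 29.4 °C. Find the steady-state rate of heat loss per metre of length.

Q' = 2.03×10^6 W/m

Q' = 2πk·ΔT/ln(r₂/r₁) = 2π × 114 × 449.6 / ln(0.0811/0.0692) = 2.03×10^6 W/m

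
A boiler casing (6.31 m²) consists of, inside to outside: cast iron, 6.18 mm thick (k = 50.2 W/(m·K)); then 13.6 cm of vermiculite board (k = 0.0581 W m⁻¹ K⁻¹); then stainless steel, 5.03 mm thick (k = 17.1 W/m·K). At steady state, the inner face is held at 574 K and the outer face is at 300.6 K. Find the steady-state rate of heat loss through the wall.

Q = 737 W

Resistance network (inner→outer):
  R_cast iron = L/(kA) = 0.00618/(50.2·6.31) = 1.951×10^-5 K/W
  R_vermiculite board = L/(kA) = 0.136/(0.0581·6.31) = 0.3710 K/W
  R_stainless steel = L/(kA) = 0.00503/(17.1·6.31) = 4.662×10^-5 K/W
ΣR = 1.951×10^-5 + 0.3710 + 4.662×10^-5 = 0.3711 K/W
Q = ΔT/ΣR = (574 K − 300.6 K)/0.3711 = 737 W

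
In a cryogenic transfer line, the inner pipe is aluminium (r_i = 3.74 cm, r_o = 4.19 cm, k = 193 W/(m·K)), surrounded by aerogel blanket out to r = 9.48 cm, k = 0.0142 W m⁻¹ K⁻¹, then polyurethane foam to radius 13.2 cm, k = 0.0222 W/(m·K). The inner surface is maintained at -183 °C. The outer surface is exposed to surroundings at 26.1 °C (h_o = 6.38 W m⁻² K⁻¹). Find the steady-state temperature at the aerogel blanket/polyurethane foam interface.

T = -19.6 °C

Treat each layer as a resistance in series:
  R'_aluminium = ln(0.0419/0.0374)/(2πk) = 0.1136/(2π·193) = 9.369×10^-5 m·K/W
  R'_aerogel blanket = ln(0.0948/0.0419)/(2πk) = 0.8165/(2π·0.0142) = 9.151 m·K/W
  R'_polyurethane foam = ln(0.132/0.0948)/(2πk) = 0.3310/(2π·0.0222) = 2.373 m·K/W
  R'_conv,out = 1/(2πr h) = 1/(2π·0.132·6.38) = 0.1890 m·K/W
ΣR = 9.369×10^-5 + 9.151 + 2.373 + 0.1890 = 11.71 m·K/W
Q' = ΔT/ΣR = (-183 °C − 26.1 °C)/11.71 = -17.86 W/m
From the inner boundary to the aerogel blanket/polyurethane foam interface, ΣR_partial = 9.151 m·K/W.
T_interface = T_in − Q'·ΣR_partial = -183 °C − (-17.86)(9.151) = -19.6 °C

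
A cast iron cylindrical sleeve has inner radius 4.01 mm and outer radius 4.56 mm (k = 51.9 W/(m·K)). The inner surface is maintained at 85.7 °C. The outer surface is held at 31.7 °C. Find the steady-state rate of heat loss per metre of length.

Q' = 137 kW/m

Q' = 2πk·ΔT/ln(r₂/r₁) = 2π × 51.9 × 54 / ln(0.00456/0.00401) = 1.37×10^5 W/m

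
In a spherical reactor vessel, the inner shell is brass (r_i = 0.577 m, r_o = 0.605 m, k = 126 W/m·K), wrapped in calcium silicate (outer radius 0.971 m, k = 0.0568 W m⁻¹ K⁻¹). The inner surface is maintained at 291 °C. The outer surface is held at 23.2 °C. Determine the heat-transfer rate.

Q = 307 W

Resistance network (inner→outer):
  R_brass = (1/0.577 − 1/0.605)/(4πk) = 0.08021/(4π·126) = 5.066×10^-5 K/W
  R_calcium silicate = (1/0.605 − 1/0.971)/(4πk) = 0.6230/(4π·0.0568) = 0.8729 K/W
ΣR = 5.066×10^-5 + 0.8729 = 0.8730 K/W
Q = ΔT/ΣR = (291 °C − 23.2 °C)/0.8730 = 307 W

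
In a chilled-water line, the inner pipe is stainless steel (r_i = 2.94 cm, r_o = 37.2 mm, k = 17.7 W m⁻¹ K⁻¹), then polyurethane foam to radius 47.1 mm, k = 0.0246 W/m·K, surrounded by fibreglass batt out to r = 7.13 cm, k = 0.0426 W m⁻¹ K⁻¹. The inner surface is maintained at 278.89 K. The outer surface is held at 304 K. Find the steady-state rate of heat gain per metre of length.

Resistance network (inner→outer):
  R'_stainless steel = ln(0.0372/0.0294)/(2πk) = 0.2353/(2π·17.7) = 0.002116 m·K/W
  R'_polyurethane foam = ln(0.0471/0.0372)/(2πk) = 0.2360/(2π·0.0246) = 1.527 m·K/W
  R'_fibreglass batt = ln(0.0713/0.0471)/(2πk) = 0.4146/(2π·0.0426) = 1.549 m·K/W
ΣR = 0.002116 + 1.527 + 1.549 = 3.078 m·K/W
Q' = ΔT/ΣR = (278.89 K − 304 K)/3.078 = -8.16 W/m
(Negative Q' ⇒ heat flows inward; heat gain = 8.16 W/m.)

Q' = 8.16 W/m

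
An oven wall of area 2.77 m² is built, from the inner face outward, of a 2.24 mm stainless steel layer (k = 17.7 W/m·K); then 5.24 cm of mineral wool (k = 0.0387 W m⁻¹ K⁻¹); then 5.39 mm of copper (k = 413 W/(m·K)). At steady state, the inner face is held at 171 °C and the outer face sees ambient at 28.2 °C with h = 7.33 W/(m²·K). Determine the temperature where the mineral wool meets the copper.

T = 41.3 °C

Resistance network (inner→outer):
  R_stainless steel = L/(kA) = 0.00224/(17.7·2.77) = 4.569×10^-5 K/W
  R_mineral wool = L/(kA) = 0.0524/(0.0387·2.77) = 0.4888 K/W
  R_copper = L/(kA) = 0.00539/(413·2.77) = 4.711×10^-6 K/W
  R_conv,out = 1/(hA) = 1/(7.33·2.77) = 0.04925 K/W
ΣR = 4.569×10^-5 + 0.4888 + 4.711×10^-6 + 0.04925 = 0.5381 K/W
Q = ΔT/ΣR = (171 °C − 28.2 °C)/0.5381 = 265.4 W
From the inner boundary to the mineral wool/copper interface, ΣR_partial = 0.4888 K/W.
T_interface = T_in − Q·ΣR_partial = 171 °C − (265.4)(0.4888) = 41.3 °C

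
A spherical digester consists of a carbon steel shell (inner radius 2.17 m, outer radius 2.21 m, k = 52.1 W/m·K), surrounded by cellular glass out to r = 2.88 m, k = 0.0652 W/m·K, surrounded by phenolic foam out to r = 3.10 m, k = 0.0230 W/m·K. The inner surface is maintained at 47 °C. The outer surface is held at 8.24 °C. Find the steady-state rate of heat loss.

Resistance network (inner→outer):
  R_carbon steel = (1/2.17 − 1/2.21)/(4πk) = 0.008341/(4π·52.1) = 1.274×10^-5 K/W
  R_cellular glass = (1/2.21 − 1/2.88)/(4πk) = 0.1053/(4π·0.0652) = 0.1285 K/W
  R_phenolic foam = (1/2.88 − 1/3.10)/(4πk) = 0.02464/(4π·0.0230) = 0.08526 K/W
ΣR = 1.274×10^-5 + 0.1285 + 0.08526 = 0.2138 K/W
Q = ΔT/ΣR = (47 °C − 8.24 °C)/0.2138 = 181 W

Q = 181 W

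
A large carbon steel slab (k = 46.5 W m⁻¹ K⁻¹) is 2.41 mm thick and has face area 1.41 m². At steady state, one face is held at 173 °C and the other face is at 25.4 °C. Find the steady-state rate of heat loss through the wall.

Q = kA·ΔT/L = 46.5 × 1.41 × |173 °C − 25.4 °C| / 0.00241 = 4.02×10^6 W

Q = 4020 kW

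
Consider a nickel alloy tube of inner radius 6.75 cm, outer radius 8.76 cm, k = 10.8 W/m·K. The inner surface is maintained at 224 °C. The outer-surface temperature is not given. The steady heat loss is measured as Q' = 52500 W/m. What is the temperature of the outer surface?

T_out = 22.3 °C

Sum the resistances:
  R'_nickel alloy = ln(0.0876/0.0675)/(2πk) = 0.2607/(2π·10.8) = 0.003841 m·K/W
ΣR = 0.003841 m·K/W
ΔT = Q'·ΣR = 52500 × 0.003841 = 201.7 K
Heat flows outward, so T_out = T_in − ΔT = 224 − 201.7 = 22.3 °C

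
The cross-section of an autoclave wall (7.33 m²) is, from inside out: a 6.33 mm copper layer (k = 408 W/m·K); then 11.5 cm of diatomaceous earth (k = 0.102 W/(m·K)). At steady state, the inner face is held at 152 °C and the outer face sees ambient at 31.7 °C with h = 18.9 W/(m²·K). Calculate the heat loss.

Q = 747 W

Series thermal resistances, inner to outer:
  R_copper = L/(kA) = 0.00633/(408·7.33) = 2.117×10^-6 K/W
  R_diatomaceous earth = L/(kA) = 0.115/(0.102·7.33) = 0.1538 K/W
  R_conv,out = 1/(hA) = 1/(18.9·7.33) = 0.007218 K/W
ΣR = 2.117×10^-6 + 0.1538 + 0.007218 = 0.1610 K/W
Q = ΔT/ΣR = (152 °C − 31.7 °C)/0.1610 = 747 W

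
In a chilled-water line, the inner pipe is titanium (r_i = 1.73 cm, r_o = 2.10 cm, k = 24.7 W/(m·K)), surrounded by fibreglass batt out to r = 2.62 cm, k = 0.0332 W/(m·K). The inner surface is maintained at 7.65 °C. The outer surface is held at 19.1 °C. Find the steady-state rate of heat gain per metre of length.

Resistance network (inner→outer):
  R'_titanium = ln(0.0210/0.0173)/(2πk) = 0.1938/(2π·24.7) = 0.001249 m·K/W
  R'_fibreglass batt = ln(0.0262/0.0210)/(2πk) = 0.2212/(2π·0.0332) = 1.061 m·K/W
ΣR = 0.001249 + 1.061 = 1.062 m·K/W
Q' = ΔT/ΣR = (7.65 °C − 19.1 °C)/1.062 = -10.8 W/m
(Negative Q' ⇒ heat flows inward; heat gain = 10.8 W/m.)

Q' = 10.8 W/m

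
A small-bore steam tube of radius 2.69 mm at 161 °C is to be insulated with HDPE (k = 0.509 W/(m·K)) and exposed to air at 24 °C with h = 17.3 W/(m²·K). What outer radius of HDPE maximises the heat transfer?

r_cr = 2.94 cm

For a cylinder, r_cr = k_ins/h = 0.509/17.3 = 0.0294 m = 2.94 cm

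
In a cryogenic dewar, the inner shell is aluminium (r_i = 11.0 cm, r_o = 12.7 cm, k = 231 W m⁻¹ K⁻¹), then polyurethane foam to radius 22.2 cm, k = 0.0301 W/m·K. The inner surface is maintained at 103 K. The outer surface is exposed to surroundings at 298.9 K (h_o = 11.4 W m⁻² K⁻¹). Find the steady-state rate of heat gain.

Q = 21.6 W

Series thermal resistances, inner to outer:
  R_aluminium = (1/0.110 − 1/0.127)/(4πk) = 1.217/(4π·231) = 4.192×10^-4 K/W
  R_polyurethane foam = (1/0.127 − 1/0.222)/(4πk) = 3.370/(4π·0.0301) = 8.908 K/W
  R_conv,out = 1/(4πr²h) = 1/(4π·0.222²·11.4) = 0.1416 K/W
ΣR = 4.192×10^-4 + 8.908 + 0.1416 = 9.050 K/W
Q = ΔT/ΣR = (103 K − 298.9 K)/9.050 = -21.6 W
(Negative Q ⇒ heat flows inward; heat gain = 21.6 W.)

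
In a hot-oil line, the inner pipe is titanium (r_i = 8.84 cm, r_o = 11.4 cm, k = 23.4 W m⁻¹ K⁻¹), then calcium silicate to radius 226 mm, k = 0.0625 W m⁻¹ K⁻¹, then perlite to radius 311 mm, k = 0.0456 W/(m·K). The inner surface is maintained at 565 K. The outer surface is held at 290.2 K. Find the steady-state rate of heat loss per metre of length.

Treat each layer as a resistance in series:
  R'_titanium = ln(0.114/0.0884)/(2πk) = 0.2543/(2π·23.4) = 0.001730 m·K/W
  R'_calcium silicate = ln(0.226/0.114)/(2πk) = 0.6843/(2π·0.0625) = 1.743 m·K/W
  R'_perlite = ln(0.311/0.226)/(2πk) = 0.3193/(2π·0.0456) = 1.114 m·K/W
ΣR = 0.001730 + 1.743 + 1.114 = 2.859 m·K/W
Q' = ΔT/ΣR = (565 K − 290.2 K)/2.859 = 96.1 W/m

Q' = 96.1 W/m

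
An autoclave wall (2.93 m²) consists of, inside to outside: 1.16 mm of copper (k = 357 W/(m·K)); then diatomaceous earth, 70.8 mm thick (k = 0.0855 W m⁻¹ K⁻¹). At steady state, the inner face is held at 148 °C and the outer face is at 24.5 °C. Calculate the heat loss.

Q = 437 W

Resistance network (inner→outer):
  R_copper = L/(kA) = 0.00116/(357·2.93) = 1.109×10^-6 K/W
  R_diatomaceous earth = L/(kA) = 0.0708/(0.0855·2.93) = 0.2826 K/W
ΣR = 1.109×10^-6 + 0.2826 = 0.2826 K/W
Q = ΔT/ΣR = (148 °C − 24.5 °C)/0.2826 = 437 W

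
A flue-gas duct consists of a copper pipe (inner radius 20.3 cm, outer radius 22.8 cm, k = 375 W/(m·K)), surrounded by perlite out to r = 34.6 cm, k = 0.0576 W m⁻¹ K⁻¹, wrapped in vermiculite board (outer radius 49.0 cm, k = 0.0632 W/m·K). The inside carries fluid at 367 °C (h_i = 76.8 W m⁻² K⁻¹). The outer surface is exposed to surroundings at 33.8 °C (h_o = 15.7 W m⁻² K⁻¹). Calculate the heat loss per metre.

Q' = 162 W/m

Resistance network (inner→outer):
  R'_conv,in = 1/(2πr h) = 1/(2π·0.203·76.8) = 0.01021 m·K/W
  R'_copper = ln(0.228/0.203)/(2πk) = 0.1161/(2π·375) = 4.929×10^-5 m·K/W
  R'_perlite = ln(0.346/0.228)/(2πk) = 0.4171/(2π·0.0576) = 1.152 m·K/W
  R'_vermiculite board = ln(0.490/0.346)/(2πk) = 0.3480/(2π·0.0632) = 0.8763 m·K/W
  R'_conv,out = 1/(2πr h) = 1/(2π·0.490·15.7) = 0.02069 m·K/W
ΣR = 0.01021 + 4.929×10^-5 + 1.152 + 0.8763 + 0.02069 = 2.059 m·K/W
Q' = ΔT/ΣR = (367 °C − 33.8 °C)/2.059 = 162 W/m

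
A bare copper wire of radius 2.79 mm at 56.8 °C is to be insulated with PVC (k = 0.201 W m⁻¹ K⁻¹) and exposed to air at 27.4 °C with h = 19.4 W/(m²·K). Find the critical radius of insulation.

For a cylinder, r_cr = k_ins/h = 0.201/19.4 = 0.0104 m = 1.04 cm

r_cr = 1.04 cm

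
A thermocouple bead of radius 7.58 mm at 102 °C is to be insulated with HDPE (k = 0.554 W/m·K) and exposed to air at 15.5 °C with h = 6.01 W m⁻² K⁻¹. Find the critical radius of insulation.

r_cr = 18.4 cm

For a sphere, r_cr = 2k_ins/h = 2·0.554/6.01 = 0.184 m = 18.4 cm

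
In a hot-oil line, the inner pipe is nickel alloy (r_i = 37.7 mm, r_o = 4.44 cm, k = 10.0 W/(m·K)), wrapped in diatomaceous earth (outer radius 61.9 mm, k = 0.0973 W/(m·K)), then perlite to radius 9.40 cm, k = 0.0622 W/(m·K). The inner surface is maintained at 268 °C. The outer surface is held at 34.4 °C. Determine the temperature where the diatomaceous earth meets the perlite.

T = 189 °C

Series thermal resistances, inner to outer:
  R'_nickel alloy = ln(0.0444/0.0377)/(2πk) = 0.1636/(2π·10.0) = 0.002603 m·K/W
  R'_diatomaceous earth = ln(0.0619/0.0444)/(2πk) = 0.3323/(2π·0.0973) = 0.5435 m·K/W
  R'_perlite = ln(0.0940/0.0619)/(2πk) = 0.4178/(2π·0.0622) = 1.069 m·K/W
ΣR = 0.002603 + 0.5435 + 1.069 = 1.615 m·K/W
Q' = ΔT/ΣR = (268 °C − 34.4 °C)/1.615 = 144.6 W/m
From the inner boundary to the diatomaceous earth/perlite interface, ΣR_partial = 0.5461 m·K/W.
T_interface = T_in − Q'·ΣR_partial = 268 °C − (144.6)(0.5461) = 189 °C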